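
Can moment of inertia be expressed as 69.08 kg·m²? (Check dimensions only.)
Yes

moment of inertia has SI base units: kg * m^2
kg·m² reduces to the same SI base units, so it is a valid unit for moment of inertia.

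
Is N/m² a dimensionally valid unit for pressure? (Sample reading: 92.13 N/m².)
Yes

pressure has SI base units: kg / (m * s^2)
N/m² reduces to the same SI base units, so it is a valid unit for pressure.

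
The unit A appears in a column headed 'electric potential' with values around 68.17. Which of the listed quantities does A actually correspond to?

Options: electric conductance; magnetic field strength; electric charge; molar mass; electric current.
electric current

electric potential should have units dimensionally equivalent to kg * m^2 / (A * s^3) (e.g. V).
The given unit 'A' reduces to A. Of the listed options, that is the dimensionality of electric current.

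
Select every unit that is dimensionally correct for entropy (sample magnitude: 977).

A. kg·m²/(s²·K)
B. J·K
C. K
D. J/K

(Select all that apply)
A, D

entropy has SI base units: kg * m^2 / (s^2 * K)

Checking each option against kg * m^2 / (s^2 * K):
  A. kg·m²/(s²·K): ✓ matches
  B. J·K: ✗ does not match
  C. K: ✗ does not match
  D. J/K: ✓ matches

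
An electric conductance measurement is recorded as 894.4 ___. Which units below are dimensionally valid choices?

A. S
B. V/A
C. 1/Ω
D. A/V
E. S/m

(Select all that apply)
A, C, D

electric conductance has SI base units: A^2 * s^3 / (kg * m^2)

Checking each option against A^2 * s^3 / (kg * m^2):
  A. S: ✓ matches
  B. V/A: ✗ does not match
  C. 1/Ω: ✓ matches
  D. A/V: ✓ matches
  E. S/m: ✗ does not match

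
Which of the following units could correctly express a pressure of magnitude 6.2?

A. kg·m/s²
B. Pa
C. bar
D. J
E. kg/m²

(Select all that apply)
B, C

pressure has SI base units: kg / (m * s^2)

Checking each option against kg / (m * s^2):
  A. kg·m/s²: ✗ does not match
  B. Pa: ✓ matches
  C. bar: ✓ matches
  D. J: ✗ does not match
  E. kg/m²: ✗ does not match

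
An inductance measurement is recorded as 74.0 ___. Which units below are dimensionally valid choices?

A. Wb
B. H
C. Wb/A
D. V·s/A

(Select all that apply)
B, C, D

inductance has SI base units: kg * m^2 / (A^2 * s^2)

Checking each option against kg * m^2 / (A^2 * s^2):
  A. Wb: ✗ does not match
  B. H: ✓ matches
  C. Wb/A: ✓ matches
  D. V·s/A: ✓ matches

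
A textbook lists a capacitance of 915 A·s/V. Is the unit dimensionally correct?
Yes

capacitance has SI base units: A^2 * s^4 / (kg * m^2)
A·s/V reduces to the same SI base units, so it is a valid unit for capacitance.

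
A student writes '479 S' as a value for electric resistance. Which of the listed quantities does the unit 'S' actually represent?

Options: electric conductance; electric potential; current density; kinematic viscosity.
electric conductance

electric resistance should have units dimensionally equivalent to kg * m^2 / (A^2 * s^3) (e.g. Ω).
The given unit 'S' reduces to A^2 * s^3 / (kg * m^2). Of the listed options, that is the dimensionality of electric conductance.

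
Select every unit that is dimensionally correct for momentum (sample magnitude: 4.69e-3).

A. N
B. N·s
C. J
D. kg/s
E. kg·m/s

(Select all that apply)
B, E

momentum has SI base units: kg * m / s

Checking each option against kg * m / s:
  A. N: ✗ does not match
  B. N·s: ✓ matches
  C. J: ✗ does not match
  D. kg/s: ✗ does not match
  E. kg·m/s: ✓ matches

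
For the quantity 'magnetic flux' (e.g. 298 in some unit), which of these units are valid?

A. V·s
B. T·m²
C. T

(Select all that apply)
A, B

magnetic flux has SI base units: kg * m^2 / (A * s^2)

Checking each option against kg * m^2 / (A * s^2):
  A. V·s: ✓ matches
  B. T·m²: ✓ matches
  C. T: ✗ does not match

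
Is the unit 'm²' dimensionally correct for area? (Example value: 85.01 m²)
Yes

area has SI base units: m^2
m² reduces to the same SI base units, so it is a valid unit for area.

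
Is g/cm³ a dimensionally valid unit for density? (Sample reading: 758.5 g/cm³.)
Yes

density has SI base units: kg / m^3
g/cm³ reduces to the same SI base units, so it is a valid unit for density.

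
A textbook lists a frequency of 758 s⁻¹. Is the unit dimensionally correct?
Yes

frequency has SI base units: 1 / s
s⁻¹ reduces to the same SI base units, so it is a valid unit for frequency.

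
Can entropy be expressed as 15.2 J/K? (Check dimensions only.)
Yes

entropy has SI base units: kg * m^2 / (s^2 * K)
J/K reduces to the same SI base units, so it is a valid unit for entropy.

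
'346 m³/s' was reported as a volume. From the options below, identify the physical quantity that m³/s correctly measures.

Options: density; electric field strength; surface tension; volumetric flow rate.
volumetric flow rate

volume should have units dimensionally equivalent to m^3 (e.g. m³).
The given unit 'm³/s' reduces to m^3 / s. Of the listed options, that is the dimensionality of volumetric flow rate.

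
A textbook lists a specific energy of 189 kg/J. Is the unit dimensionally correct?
No

specific energy has SI base units: m^2 / s^2
kg/J does NOT reduce to m^2 / s^2; a valid unit for specific energy would be e.g. J/kg.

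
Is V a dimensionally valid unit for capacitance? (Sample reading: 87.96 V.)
No

capacitance has SI base units: A^2 * s^4 / (kg * m^2)
V does NOT reduce to A^2 * s^4 / (kg * m^2); a valid unit for capacitance would be e.g. F.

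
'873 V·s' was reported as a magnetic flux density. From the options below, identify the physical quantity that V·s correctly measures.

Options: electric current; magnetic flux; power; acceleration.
magnetic flux

magnetic flux density should have units dimensionally equivalent to kg / (A * s^2) (e.g. T).
The given unit 'V·s' reduces to kg * m^2 / (A * s^2). Of the listed options, that is the dimensionality of magnetic flux.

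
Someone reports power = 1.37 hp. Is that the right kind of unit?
Yes

power has SI base units: kg * m^2 / s^3
hp reduces to the same SI base units, so it is a valid unit for power.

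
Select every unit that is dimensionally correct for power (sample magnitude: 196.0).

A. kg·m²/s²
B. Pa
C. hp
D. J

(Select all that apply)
C

power has SI base units: kg * m^2 / s^3

Checking each option against kg * m^2 / s^3:
  A. kg·m²/s²: ✗ does not match
  B. Pa: ✗ does not match
  C. hp: ✓ matches
  D. J: ✗ does not match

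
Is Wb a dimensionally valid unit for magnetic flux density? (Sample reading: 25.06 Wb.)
No

magnetic flux density has SI base units: kg / (A * s^2)
Wb does NOT reduce to kg / (A * s^2); a valid unit for magnetic flux density would be e.g. T.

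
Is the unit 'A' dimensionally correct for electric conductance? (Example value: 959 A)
No

electric conductance has SI base units: A^2 * s^3 / (kg * m^2)
A does NOT reduce to A^2 * s^3 / (kg * m^2); a valid unit for electric conductance would be e.g. S.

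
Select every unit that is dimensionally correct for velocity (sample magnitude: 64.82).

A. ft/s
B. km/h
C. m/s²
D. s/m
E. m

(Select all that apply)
A, B

velocity has SI base units: m / s

Checking each option against m / s:
  A. ft/s: ✓ matches
  B. km/h: ✓ matches
  C. m/s²: ✗ does not match
  D. s/m: ✗ does not match
  E. m: ✗ does not match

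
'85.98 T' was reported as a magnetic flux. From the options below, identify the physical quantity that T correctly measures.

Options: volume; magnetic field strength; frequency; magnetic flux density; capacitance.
magnetic flux density

magnetic flux should have units dimensionally equivalent to kg * m^2 / (A * s^2) (e.g. Wb).
The given unit 'T' reduces to kg / (A * s^2). Of the listed options, that is the dimensionality of magnetic flux density.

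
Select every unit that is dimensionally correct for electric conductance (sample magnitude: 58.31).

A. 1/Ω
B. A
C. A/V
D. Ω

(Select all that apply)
A, C

electric conductance has SI base units: A^2 * s^3 / (kg * m^2)

Checking each option against A^2 * s^3 / (kg * m^2):
  A. 1/Ω: ✓ matches
  B. A: ✗ does not match
  C. A/V: ✓ matches
  D. Ω: ✗ does not match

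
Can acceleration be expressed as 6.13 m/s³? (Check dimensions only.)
No

acceleration has SI base units: m / s^2
m/s³ does NOT reduce to m / s^2; a valid unit for acceleration would be e.g. m/s².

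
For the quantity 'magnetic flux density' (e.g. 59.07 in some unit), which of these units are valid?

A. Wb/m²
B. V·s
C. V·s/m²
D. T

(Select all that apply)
A, C, D

magnetic flux density has SI base units: kg / (A * s^2)

Checking each option against kg / (A * s^2):
  A. Wb/m²: ✓ matches
  B. V·s: ✗ does not match
  C. V·s/m²: ✓ matches
  D. T: ✓ matches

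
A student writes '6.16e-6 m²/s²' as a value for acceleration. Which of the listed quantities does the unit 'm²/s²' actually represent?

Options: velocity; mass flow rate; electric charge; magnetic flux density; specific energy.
specific energy

acceleration should have units dimensionally equivalent to m / s^2 (e.g. m/s²).
The given unit 'm²/s²' reduces to m^2 / s^2. Of the listed options, that is the dimensionality of specific energy.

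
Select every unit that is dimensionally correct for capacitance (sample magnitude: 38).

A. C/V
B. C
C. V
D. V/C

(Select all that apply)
A

capacitance has SI base units: A^2 * s^4 / (kg * m^2)

Checking each option against A^2 * s^4 / (kg * m^2):
  A. C/V: ✓ matches
  B. C: ✗ does not match
  C. V: ✗ does not match
  D. V/C: ✗ does not match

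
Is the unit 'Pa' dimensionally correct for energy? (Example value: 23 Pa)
No

energy has SI base units: kg * m^2 / s^2
Pa does NOT reduce to kg * m^2 / s^2; a valid unit for energy would be e.g. J.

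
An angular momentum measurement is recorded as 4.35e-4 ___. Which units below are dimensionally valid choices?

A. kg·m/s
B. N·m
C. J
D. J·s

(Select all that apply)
D

angular momentum has SI base units: kg * m^2 / s

Checking each option against kg * m^2 / s:
  A. kg·m/s: ✗ does not match
  B. N·m: ✗ does not match
  C. J: ✗ does not match
  D. J·s: ✓ matches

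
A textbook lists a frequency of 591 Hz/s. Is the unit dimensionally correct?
No

frequency has SI base units: 1 / s
Hz/s does NOT reduce to 1 / s; a valid unit for frequency would be e.g. Hz.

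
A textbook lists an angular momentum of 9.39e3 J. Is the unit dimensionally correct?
No

angular momentum has SI base units: kg * m^2 / s
J does NOT reduce to kg * m^2 / s; a valid unit for angular momentum would be e.g. kg·m²/s.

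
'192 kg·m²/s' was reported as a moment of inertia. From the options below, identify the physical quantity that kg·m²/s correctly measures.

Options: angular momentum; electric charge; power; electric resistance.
angular momentum

moment of inertia should have units dimensionally equivalent to kg * m^2 (e.g. kg·m²).
The given unit 'kg·m²/s' reduces to kg * m^2 / s. Of the listed options, that is the dimensionality of angular momentum.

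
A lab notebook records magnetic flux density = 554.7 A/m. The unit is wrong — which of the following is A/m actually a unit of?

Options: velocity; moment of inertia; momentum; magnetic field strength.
magnetic field strength

magnetic flux density should have units dimensionally equivalent to kg / (A * s^2) (e.g. T).
The given unit 'A/m' reduces to A / m. Of the listed options, that is the dimensionality of magnetic field strength.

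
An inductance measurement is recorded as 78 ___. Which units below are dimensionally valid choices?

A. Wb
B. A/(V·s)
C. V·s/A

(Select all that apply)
C

inductance has SI base units: kg * m^2 / (A^2 * s^2)

Checking each option against kg * m^2 / (A^2 * s^2):
  A. Wb: ✗ does not match
  B. A/(V·s): ✗ does not match
  C. V·s/A: ✓ matches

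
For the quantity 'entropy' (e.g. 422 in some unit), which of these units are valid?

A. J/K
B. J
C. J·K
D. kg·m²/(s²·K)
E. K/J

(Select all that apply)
A, D

entropy has SI base units: kg * m^2 / (s^2 * K)

Checking each option against kg * m^2 / (s^2 * K):
  A. J/K: ✓ matches
  B. J: ✗ does not match
  C. J·K: ✗ does not match
  D. kg·m²/(s²·K): ✓ matches
  E. K/J: ✗ does not match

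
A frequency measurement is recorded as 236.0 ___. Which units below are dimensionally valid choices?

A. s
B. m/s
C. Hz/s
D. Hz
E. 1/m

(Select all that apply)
D

frequency has SI base units: 1 / s

Checking each option against 1 / s:
  A. s: ✗ does not match
  B. m/s: ✗ does not match
  C. Hz/s: ✗ does not match
  D. Hz: ✓ matches
  E. 1/m: ✗ does not match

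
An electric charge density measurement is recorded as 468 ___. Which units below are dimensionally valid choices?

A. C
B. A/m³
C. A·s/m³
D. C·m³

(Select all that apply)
C

electric charge density has SI base units: A * s / m^3

Checking each option against A * s / m^3:
  A. C: ✗ does not match
  B. A/m³: ✗ does not match
  C. A·s/m³: ✓ matches
  D. C·m³: ✗ does not match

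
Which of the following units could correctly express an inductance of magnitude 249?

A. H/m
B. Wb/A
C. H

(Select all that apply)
B, C

inductance has SI base units: kg * m^2 / (A^2 * s^2)

Checking each option against kg * m^2 / (A^2 * s^2):
  A. H/m: ✗ does not match
  B. Wb/A: ✓ matches
  C. H: ✓ matches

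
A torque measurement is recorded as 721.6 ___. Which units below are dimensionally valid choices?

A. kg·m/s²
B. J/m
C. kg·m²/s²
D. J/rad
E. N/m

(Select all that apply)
C, D

torque has SI base units: kg * m^2 / s^2

Checking each option against kg * m^2 / s^2:
  A. kg·m/s²: ✗ does not match
  B. J/m: ✗ does not match
  C. kg·m²/s²: ✓ matches
  D. J/rad: ✓ matches
  E. N/m: ✗ does not match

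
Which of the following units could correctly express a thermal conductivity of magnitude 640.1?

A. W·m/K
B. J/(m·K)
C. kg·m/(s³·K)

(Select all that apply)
C

thermal conductivity has SI base units: kg * m / (s^3 * K)

Checking each option against kg * m / (s^3 * K):
  A. W·m/K: ✗ does not match
  B. J/(m·K): ✗ does not match
  C. kg·m/(s³·K): ✓ matches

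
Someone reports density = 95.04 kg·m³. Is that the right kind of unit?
No

density has SI base units: kg / m^3
kg·m³ does NOT reduce to kg / m^3; a valid unit for density would be e.g. kg/m³.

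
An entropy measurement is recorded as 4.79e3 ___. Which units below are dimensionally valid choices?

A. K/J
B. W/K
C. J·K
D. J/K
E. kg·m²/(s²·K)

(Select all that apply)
D, E

entropy has SI base units: kg * m^2 / (s^2 * K)

Checking each option against kg * m^2 / (s^2 * K):
  A. K/J: ✗ does not match
  B. W/K: ✗ does not match
  C. J·K: ✗ does not match
  D. J/K: ✓ matches
  E. kg·m²/(s²·K): ✓ matches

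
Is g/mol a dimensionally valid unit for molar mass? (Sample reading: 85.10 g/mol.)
Yes

molar mass has SI base units: kg / mol
g/mol reduces to the same SI base units, so it is a valid unit for molar mass.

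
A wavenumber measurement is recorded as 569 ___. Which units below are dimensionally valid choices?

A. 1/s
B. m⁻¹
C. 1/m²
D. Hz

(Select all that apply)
B

wavenumber has SI base units: 1 / m

Checking each option against 1 / m:
  A. 1/s: ✗ does not match
  B. m⁻¹: ✓ matches
  C. 1/m²: ✗ does not match
  D. Hz: ✗ does not match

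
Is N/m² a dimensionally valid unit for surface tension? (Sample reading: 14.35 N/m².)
No

surface tension has SI base units: kg / s^2
N/m² does NOT reduce to kg / s^2; a valid unit for surface tension would be e.g. N/m.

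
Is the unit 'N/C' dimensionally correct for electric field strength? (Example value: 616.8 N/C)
Yes

electric field strength has SI base units: kg * m / (A * s^3)
N/C reduces to the same SI base units, so it is a valid unit for electric field strength.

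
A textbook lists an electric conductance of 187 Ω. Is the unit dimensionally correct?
No

electric conductance has SI base units: A^2 * s^3 / (kg * m^2)
Ω does NOT reduce to A^2 * s^3 / (kg * m^2); a valid unit for electric conductance would be e.g. S.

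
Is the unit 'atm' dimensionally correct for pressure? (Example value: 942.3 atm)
Yes

pressure has SI base units: kg / (m * s^2)
atm reduces to the same SI base units, so it is a valid unit for pressure.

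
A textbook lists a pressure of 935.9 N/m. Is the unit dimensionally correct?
No

pressure has SI base units: kg / (m * s^2)
N/m does NOT reduce to kg / (m * s^2); a valid unit for pressure would be e.g. Pa.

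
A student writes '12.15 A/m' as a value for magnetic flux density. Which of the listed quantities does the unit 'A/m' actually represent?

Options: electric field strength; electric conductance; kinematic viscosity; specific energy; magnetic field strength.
magnetic field strength

magnetic flux density should have units dimensionally equivalent to kg / (A * s^2) (e.g. T).
The given unit 'A/m' reduces to A / m. Of the listed options, that is the dimensionality of magnetic field strength.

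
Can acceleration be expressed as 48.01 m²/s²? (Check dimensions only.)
No

acceleration has SI base units: m / s^2
m²/s² does NOT reduce to m / s^2; a valid unit for acceleration would be e.g. m/s².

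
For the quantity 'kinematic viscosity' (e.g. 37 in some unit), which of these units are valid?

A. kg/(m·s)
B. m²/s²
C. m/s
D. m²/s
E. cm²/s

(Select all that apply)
D, E

kinematic viscosity has SI base units: m^2 / s

Checking each option against m^2 / s:
  A. kg/(m·s): ✗ does not match
  B. m²/s²: ✗ does not match
  C. m/s: ✗ does not match
  D. m²/s: ✓ matches
  E. cm²/s: ✓ matches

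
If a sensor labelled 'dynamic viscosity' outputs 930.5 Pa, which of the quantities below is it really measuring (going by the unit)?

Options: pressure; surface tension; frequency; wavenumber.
pressure

dynamic viscosity should have units dimensionally equivalent to kg / (m * s) (e.g. Pa·s).
The given unit 'Pa' reduces to kg / (m * s^2). Of the listed options, that is the dimensionality of pressure.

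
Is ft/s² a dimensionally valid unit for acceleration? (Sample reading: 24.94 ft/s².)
Yes

acceleration has SI base units: m / s^2
ft/s² reduces to the same SI base units, so it is a valid unit for acceleration.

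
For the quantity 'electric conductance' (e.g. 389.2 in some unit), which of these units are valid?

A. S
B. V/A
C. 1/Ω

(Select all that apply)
A, C

electric conductance has SI base units: A^2 * s^3 / (kg * m^2)

Checking each option against A^2 * s^3 / (kg * m^2):
  A. S: ✓ matches
  B. V/A: ✗ does not match
  C. 1/Ω: ✓ matches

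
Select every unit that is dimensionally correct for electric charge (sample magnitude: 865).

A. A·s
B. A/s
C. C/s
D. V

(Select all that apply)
A

electric charge has SI base units: A * s

Checking each option against A * s:
  A. A·s: ✓ matches
  B. A/s: ✗ does not match
  C. C/s: ✗ does not match
  D. V: ✗ does not match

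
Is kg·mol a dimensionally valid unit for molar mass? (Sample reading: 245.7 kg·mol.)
No

molar mass has SI base units: kg / mol
kg·mol does NOT reduce to kg / mol; a valid unit for molar mass would be e.g. kg/mol.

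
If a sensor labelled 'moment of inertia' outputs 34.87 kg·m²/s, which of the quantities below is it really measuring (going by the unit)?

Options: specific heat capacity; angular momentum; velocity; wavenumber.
angular momentum

moment of inertia should have units dimensionally equivalent to kg * m^2 (e.g. kg·m²).
The given unit 'kg·m²/s' reduces to kg * m^2 / s. Of the listed options, that is the dimensionality of angular momentum.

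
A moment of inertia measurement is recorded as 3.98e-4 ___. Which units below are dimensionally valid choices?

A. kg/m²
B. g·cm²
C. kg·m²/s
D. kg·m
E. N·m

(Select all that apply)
B

moment of inertia has SI base units: kg * m^2

Checking each option against kg * m^2:
  A. kg/m²: ✗ does not match
  B. g·cm²: ✓ matches
  C. kg·m²/s: ✗ does not match
  D. kg·m: ✗ does not match
  E. N·m: ✗ does not match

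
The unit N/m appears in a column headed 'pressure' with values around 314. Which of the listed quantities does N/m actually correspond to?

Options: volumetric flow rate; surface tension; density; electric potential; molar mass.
surface tension

pressure should have units dimensionally equivalent to kg / (m * s^2) (e.g. Pa).
The given unit 'N/m' reduces to kg / s^2. Of the listed options, that is the dimensionality of surface tension.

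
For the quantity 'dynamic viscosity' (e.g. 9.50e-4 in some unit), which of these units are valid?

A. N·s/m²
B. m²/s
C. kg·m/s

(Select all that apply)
A

dynamic viscosity has SI base units: kg / (m * s)

Checking each option against kg / (m * s):
  A. N·s/m²: ✓ matches
  B. m²/s: ✗ does not match
  C. kg·m/s: ✗ does not match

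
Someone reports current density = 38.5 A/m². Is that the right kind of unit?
Yes

current density has SI base units: A / m^2
A/m² reduces to the same SI base units, so it is a valid unit for current density.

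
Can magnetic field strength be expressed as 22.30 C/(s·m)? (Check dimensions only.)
Yes

magnetic field strength has SI base units: A / m
C/(s·m) reduces to the same SI base units, so it is a valid unit for magnetic field strength.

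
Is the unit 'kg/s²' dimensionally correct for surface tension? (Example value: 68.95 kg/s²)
Yes

surface tension has SI base units: kg / s^2
kg/s² reduces to the same SI base units, so it is a valid unit for surface tension.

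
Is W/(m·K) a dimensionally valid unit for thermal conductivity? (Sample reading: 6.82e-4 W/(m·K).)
Yes

thermal conductivity has SI base units: kg * m / (s^3 * K)
W/(m·K) reduces to the same SI base units, so it is a valid unit for thermal conductivity.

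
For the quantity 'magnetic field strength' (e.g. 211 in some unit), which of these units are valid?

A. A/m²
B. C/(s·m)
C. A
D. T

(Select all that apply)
B

magnetic field strength has SI base units: A / m

Checking each option against A / m:
  A. A/m²: ✗ does not match
  B. C/(s·m): ✓ matches
  C. A: ✗ does not match
  D. T: ✗ does not match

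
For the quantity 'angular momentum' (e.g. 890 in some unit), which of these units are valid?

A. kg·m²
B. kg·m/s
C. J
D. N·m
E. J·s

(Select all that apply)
E

angular momentum has SI base units: kg * m^2 / s

Checking each option against kg * m^2 / s:
  A. kg·m²: ✗ does not match
  B. kg·m/s: ✗ does not match
  C. J: ✗ does not match
  D. N·m: ✗ does not match
  E. J·s: ✓ matches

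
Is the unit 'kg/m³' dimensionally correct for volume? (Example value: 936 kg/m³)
No

volume has SI base units: m^3
kg/m³ does NOT reduce to m^3; a valid unit for volume would be e.g. m³.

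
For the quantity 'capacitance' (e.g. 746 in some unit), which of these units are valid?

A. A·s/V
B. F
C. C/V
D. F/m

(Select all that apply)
A, B, C

capacitance has SI base units: A^2 * s^4 / (kg * m^2)

Checking each option against A^2 * s^4 / (kg * m^2):
  A. A·s/V: ✓ matches
  B. F: ✓ matches
  C. C/V: ✓ matches
  D. F/m: ✗ does not match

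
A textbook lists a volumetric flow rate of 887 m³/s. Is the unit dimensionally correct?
Yes

volumetric flow rate has SI base units: m^3 / s
m³/s reduces to the same SI base units, so it is a valid unit for volumetric flow rate.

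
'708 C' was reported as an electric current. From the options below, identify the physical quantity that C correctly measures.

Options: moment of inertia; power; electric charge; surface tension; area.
electric charge

electric current should have units dimensionally equivalent to A (e.g. A).
The given unit 'C' reduces to A * s. Of the listed options, that is the dimensionality of electric charge.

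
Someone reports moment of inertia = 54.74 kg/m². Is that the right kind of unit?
No

moment of inertia has SI base units: kg * m^2
kg/m² does NOT reduce to kg * m^2; a valid unit for moment of inertia would be e.g. kg·m².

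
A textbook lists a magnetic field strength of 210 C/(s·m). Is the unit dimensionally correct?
Yes

magnetic field strength has SI base units: A / m
C/(s·m) reduces to the same SI base units, so it is a valid unit for magnetic field strength.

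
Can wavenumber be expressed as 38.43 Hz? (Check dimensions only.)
No

wavenumber has SI base units: 1 / m
Hz does NOT reduce to 1 / m; a valid unit for wavenumber would be e.g. 1/m.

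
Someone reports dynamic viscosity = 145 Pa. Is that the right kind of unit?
No

dynamic viscosity has SI base units: kg / (m * s)
Pa does NOT reduce to kg / (m * s); a valid unit for dynamic viscosity would be e.g. Pa·s.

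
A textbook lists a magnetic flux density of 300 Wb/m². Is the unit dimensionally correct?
Yes

magnetic flux density has SI base units: kg / (A * s^2)
Wb/m² reduces to the same SI base units, so it is a valid unit for magnetic flux density.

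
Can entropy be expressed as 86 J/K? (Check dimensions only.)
Yes

entropy has SI base units: kg * m^2 / (s^2 * K)
J/K reduces to the same SI base units, so it is a valid unit for entropy.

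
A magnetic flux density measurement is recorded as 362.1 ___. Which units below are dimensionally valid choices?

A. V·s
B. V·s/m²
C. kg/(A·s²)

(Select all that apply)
B, C

magnetic flux density has SI base units: kg / (A * s^2)

Checking each option against kg / (A * s^2):
  A. V·s: ✗ does not match
  B. V·s/m²: ✓ matches
  C. kg/(A·s²): ✓ matches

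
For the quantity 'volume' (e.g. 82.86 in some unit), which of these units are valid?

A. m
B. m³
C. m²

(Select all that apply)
B

volume has SI base units: m^3

Checking each option against m^3:
  A. m: ✗ does not match
  B. m³: ✓ matches
  C. m²: ✗ does not match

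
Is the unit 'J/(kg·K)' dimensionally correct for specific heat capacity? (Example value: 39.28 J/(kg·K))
Yes

specific heat capacity has SI base units: m^2 / (s^2 * K)
J/(kg·K) reduces to the same SI base units, so it is a valid unit for specific heat capacity.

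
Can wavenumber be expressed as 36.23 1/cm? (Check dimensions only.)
Yes

wavenumber has SI base units: 1 / m
1/cm reduces to the same SI base units, so it is a valid unit for wavenumber.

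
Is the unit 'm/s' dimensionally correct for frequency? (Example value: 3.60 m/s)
No

frequency has SI base units: 1 / s
m/s does NOT reduce to 1 / s; a valid unit for frequency would be e.g. Hz.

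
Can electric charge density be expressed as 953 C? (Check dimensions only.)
No

electric charge density has SI base units: A * s / m^3
C does NOT reduce to A * s / m^3; a valid unit for electric charge density would be e.g. C/m³.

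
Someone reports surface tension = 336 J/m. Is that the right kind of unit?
No

surface tension has SI base units: kg / s^2
J/m does NOT reduce to kg / s^2; a valid unit for surface tension would be e.g. N/m.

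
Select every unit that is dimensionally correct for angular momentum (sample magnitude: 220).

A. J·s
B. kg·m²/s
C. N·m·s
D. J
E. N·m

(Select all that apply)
A, B, C

angular momentum has SI base units: kg * m^2 / s

Checking each option against kg * m^2 / s:
  A. J·s: ✓ matches
  B. kg·m²/s: ✓ matches
  C. N·m·s: ✓ matches
  D. J: ✗ does not match
  E. N·m: ✗ does not match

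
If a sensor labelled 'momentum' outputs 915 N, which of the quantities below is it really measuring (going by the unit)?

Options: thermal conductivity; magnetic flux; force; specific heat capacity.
force

momentum should have units dimensionally equivalent to kg * m / s (e.g. kg·m/s).
The given unit 'N' reduces to kg * m / s^2. Of the listed options, that is the dimensionality of force.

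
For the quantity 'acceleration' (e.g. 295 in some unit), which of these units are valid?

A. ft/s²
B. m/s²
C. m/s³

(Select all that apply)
A, B

acceleration has SI base units: m / s^2

Checking each option against m / s^2:
  A. ft/s²: ✓ matches
  B. m/s²: ✓ matches
  C. m/s³: ✗ does not match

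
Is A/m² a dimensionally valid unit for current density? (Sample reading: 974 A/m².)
Yes

current density has SI base units: A / m^2
A/m² reduces to the same SI base units, so it is a valid unit for current density.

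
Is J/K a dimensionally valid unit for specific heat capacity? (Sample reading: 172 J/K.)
No

specific heat capacity has SI base units: m^2 / (s^2 * K)
J/K does NOT reduce to m^2 / (s^2 * K); a valid unit for specific heat capacity would be e.g. J/(kg·K).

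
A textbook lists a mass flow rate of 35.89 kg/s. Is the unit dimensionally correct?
Yes

mass flow rate has SI base units: kg / s
kg/s reduces to the same SI base units, so it is a valid unit for mass flow rate.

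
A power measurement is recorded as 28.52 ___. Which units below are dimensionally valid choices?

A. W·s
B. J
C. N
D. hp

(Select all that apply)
D

power has SI base units: kg * m^2 / s^3

Checking each option against kg * m^2 / s^3:
  A. W·s: ✗ does not match
  B. J: ✗ does not match
  C. N: ✗ does not match
  D. hp: ✓ matches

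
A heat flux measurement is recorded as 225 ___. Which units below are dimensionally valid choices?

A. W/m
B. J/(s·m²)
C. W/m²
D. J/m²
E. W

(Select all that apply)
B, C

heat flux has SI base units: kg / s^3

Checking each option against kg / s^3:
  A. W/m: ✗ does not match
  B. J/(s·m²): ✓ matches
  C. W/m²: ✓ matches
  D. J/m²: ✗ does not match
  E. W: ✗ does not match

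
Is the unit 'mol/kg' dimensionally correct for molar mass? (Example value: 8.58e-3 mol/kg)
No

molar mass has SI base units: kg / mol
mol/kg does NOT reduce to kg / mol; a valid unit for molar mass would be e.g. kg/mol.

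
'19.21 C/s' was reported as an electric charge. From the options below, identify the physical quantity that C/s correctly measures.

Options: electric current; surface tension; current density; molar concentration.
electric current

electric charge should have units dimensionally equivalent to A * s (e.g. C).
The given unit 'C/s' reduces to A. Of the listed options, that is the dimensionality of electric current.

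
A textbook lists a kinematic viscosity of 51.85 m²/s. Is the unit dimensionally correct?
Yes

kinematic viscosity has SI base units: m^2 / s
m²/s reduces to the same SI base units, so it is a valid unit for kinematic viscosity.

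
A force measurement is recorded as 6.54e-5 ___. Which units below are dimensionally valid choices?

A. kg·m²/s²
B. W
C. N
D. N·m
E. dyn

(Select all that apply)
C, E

force has SI base units: kg * m / s^2

Checking each option against kg * m / s^2:
  A. kg·m²/s²: ✗ does not match
  B. W: ✗ does not match
  C. N: ✓ matches
  D. N·m: ✗ does not match
  E. dyn: ✓ matches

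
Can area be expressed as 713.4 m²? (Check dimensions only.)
Yes

area has SI base units: m^2
m² reduces to the same SI base units, so it is a valid unit for area.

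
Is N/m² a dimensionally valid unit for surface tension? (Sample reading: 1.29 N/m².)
No

surface tension has SI base units: kg / s^2
N/m² does NOT reduce to kg / s^2; a valid unit for surface tension would be e.g. N/m.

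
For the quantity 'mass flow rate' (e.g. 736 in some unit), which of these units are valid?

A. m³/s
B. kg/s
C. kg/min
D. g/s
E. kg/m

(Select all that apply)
B, C, D

mass flow rate has SI base units: kg / s

Checking each option against kg / s:
  A. m³/s: ✗ does not match
  B. kg/s: ✓ matches
  C. kg/min: ✓ matches
  D. g/s: ✓ matches
  E. kg/m: ✗ does not match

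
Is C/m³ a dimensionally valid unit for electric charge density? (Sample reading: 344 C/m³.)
Yes

electric charge density has SI base units: A * s / m^3
C/m³ reduces to the same SI base units, so it is a valid unit for electric charge density.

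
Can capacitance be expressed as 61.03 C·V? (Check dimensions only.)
No

capacitance has SI base units: A^2 * s^4 / (kg * m^2)
C·V does NOT reduce to A^2 * s^4 / (kg * m^2); a valid unit for capacitance would be e.g. F.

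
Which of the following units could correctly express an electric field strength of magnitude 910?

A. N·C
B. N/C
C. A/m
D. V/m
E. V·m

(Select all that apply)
B, D

electric field strength has SI base units: kg * m / (A * s^3)

Checking each option against kg * m / (A * s^3):
  A. N·C: ✗ does not match
  B. N/C: ✓ matches
  C. A/m: ✗ does not match
  D. V/m: ✓ matches
  E. V·m: ✗ does not match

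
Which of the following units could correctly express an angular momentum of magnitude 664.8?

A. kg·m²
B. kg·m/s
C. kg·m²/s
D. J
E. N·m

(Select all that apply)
C

angular momentum has SI base units: kg * m^2 / s

Checking each option against kg * m^2 / s:
  A. kg·m²: ✗ does not match
  B. kg·m/s: ✗ does not match
  C. kg·m²/s: ✓ matches
  D. J: ✗ does not match
  E. N·m: ✗ does not match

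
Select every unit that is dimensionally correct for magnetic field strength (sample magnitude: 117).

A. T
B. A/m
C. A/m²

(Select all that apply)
B

magnetic field strength has SI base units: A / m

Checking each option against A / m:
  A. T: ✗ does not match
  B. A/m: ✓ matches
  C. A/m²: ✗ does not match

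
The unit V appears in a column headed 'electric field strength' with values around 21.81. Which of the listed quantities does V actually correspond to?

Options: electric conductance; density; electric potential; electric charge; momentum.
electric potential

electric field strength should have units dimensionally equivalent to kg * m / (A * s^3) (e.g. V/m).
The given unit 'V' reduces to kg * m^2 / (A * s^3). Of the listed options, that is the dimensionality of electric potential.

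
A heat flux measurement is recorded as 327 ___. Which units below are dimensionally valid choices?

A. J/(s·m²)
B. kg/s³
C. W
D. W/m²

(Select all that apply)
A, B, D

heat flux has SI base units: kg / s^3

Checking each option against kg / s^3:
  A. J/(s·m²): ✓ matches
  B. kg/s³: ✓ matches
  C. W: ✗ does not match
  D. W/m²: ✓ matches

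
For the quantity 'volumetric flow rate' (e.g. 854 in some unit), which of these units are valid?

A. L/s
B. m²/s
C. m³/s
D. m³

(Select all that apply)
A, C

volumetric flow rate has SI base units: m^3 / s

Checking each option against m^3 / s:
  A. L/s: ✓ matches
  B. m²/s: ✗ does not match
  C. m³/s: ✓ matches
  D. m³: ✗ does not match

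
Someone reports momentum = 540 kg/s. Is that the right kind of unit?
No

momentum has SI base units: kg * m / s
kg/s does NOT reduce to kg * m / s; a valid unit for momentum would be e.g. kg·m/s.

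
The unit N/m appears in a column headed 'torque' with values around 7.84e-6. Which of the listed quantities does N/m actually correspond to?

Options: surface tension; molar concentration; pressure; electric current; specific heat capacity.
surface tension

torque should have units dimensionally equivalent to kg * m^2 / s^2 (e.g. N·m).
The given unit 'N/m' reduces to kg / s^2. Of the listed options, that is the dimensionality of surface tension.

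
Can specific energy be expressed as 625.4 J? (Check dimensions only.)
No

specific energy has SI base units: m^2 / s^2
J does NOT reduce to m^2 / s^2; a valid unit for specific energy would be e.g. J/kg.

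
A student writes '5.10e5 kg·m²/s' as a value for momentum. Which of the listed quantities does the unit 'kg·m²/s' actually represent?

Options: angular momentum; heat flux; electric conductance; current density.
angular momentum

momentum should have units dimensionally equivalent to kg * m / s (e.g. kg·m/s).
The given unit 'kg·m²/s' reduces to kg * m^2 / s. Of the listed options, that is the dimensionality of angular momentum.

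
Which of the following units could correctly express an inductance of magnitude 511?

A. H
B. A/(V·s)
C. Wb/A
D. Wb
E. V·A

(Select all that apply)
A, C

inductance has SI base units: kg * m^2 / (A^2 * s^2)

Checking each option against kg * m^2 / (A^2 * s^2):
  A. H: ✓ matches
  B. A/(V·s): ✗ does not match
  C. Wb/A: ✓ matches
  D. Wb: ✗ does not match
  E. V·A: ✗ does not match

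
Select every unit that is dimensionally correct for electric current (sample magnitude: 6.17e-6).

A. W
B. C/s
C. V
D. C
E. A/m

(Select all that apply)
B

electric current has SI base units: A

Checking each option against A:
  A. W: ✗ does not match
  B. C/s: ✓ matches
  C. V: ✗ does not match
  D. C: ✗ does not match
  E. A/m: ✗ does not match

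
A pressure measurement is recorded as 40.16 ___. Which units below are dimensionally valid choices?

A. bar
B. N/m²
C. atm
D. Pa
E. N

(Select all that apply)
A, B, C, D

pressure has SI base units: kg / (m * s^2)

Checking each option against kg / (m * s^2):
  A. bar: ✓ matches
  B. N/m²: ✓ matches
  C. atm: ✓ matches
  D. Pa: ✓ matches
  E. N: ✗ does not match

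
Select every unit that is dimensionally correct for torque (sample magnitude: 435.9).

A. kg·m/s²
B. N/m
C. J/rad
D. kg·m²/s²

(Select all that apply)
C, D

torque has SI base units: kg * m^2 / s^2

Checking each option against kg * m^2 / s^2:
  A. kg·m/s²: ✗ does not match
  B. N/m: ✗ does not match
  C. J/rad: ✓ matches
  D. kg·m²/s²: ✓ matches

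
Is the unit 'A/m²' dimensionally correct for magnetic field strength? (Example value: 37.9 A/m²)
No

magnetic field strength has SI base units: A / m
A/m² does NOT reduce to A / m; a valid unit for magnetic field strength would be e.g. A/m.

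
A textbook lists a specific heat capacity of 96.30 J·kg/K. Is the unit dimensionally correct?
No

specific heat capacity has SI base units: m^2 / (s^2 * K)
J·kg/K does NOT reduce to m^2 / (s^2 * K); a valid unit for specific heat capacity would be e.g. J/(kg·K).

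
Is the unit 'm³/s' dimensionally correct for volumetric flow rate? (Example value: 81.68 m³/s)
Yes

volumetric flow rate has SI base units: m^3 / s
m³/s reduces to the same SI base units, so it is a valid unit for volumetric flow rate.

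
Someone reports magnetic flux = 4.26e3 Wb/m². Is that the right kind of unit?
No

magnetic flux has SI base units: kg * m^2 / (A * s^2)
Wb/m² does NOT reduce to kg * m^2 / (A * s^2); a valid unit for magnetic flux would be e.g. Wb.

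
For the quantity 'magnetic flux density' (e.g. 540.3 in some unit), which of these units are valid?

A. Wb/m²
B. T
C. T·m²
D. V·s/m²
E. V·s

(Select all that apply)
A, B, D

magnetic flux density has SI base units: kg / (A * s^2)

Checking each option against kg / (A * s^2):
  A. Wb/m²: ✓ matches
  B. T: ✓ matches
  C. T·m²: ✗ does not match
  D. V·s/m²: ✓ matches
  E. V·s: ✗ does not match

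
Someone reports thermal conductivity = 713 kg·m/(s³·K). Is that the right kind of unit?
Yes

thermal conductivity has SI base units: kg * m / (s^3 * K)
kg·m/(s³·K) reduces to the same SI base units, so it is a valid unit for thermal conductivity.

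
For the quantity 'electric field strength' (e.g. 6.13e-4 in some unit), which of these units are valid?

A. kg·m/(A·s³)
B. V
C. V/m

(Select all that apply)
A, C

electric field strength has SI base units: kg * m / (A * s^3)

Checking each option against kg * m / (A * s^3):
  A. kg·m/(A·s³): ✓ matches
  B. V: ✗ does not match
  C. V/m: ✓ matches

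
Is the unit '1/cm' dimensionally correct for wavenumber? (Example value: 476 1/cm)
Yes

wavenumber has SI base units: 1 / m
1/cm reduces to the same SI base units, so it is a valid unit for wavenumber.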